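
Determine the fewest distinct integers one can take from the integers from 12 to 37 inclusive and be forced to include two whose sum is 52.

A set avoiding the sum 52 can contain at most one of each pair {x, 52−x}, plus the 4 elements whose complement lies outside the range or equal to its own complement.
The integers 12, …, 26 (15 of them) are such a set: any two sum to at least 12+13 = 25 and at most 25+26 = 51 < 52.
Any 16th integer completes one of the 11 pairs, so 16 choices force a sum of 52.

16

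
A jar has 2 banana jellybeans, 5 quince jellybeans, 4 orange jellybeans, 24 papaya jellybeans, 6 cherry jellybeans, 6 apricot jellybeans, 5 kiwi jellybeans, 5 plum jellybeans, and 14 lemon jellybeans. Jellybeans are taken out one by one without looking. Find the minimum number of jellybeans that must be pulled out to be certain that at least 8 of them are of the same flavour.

48

An adversary could hand out at most 7 jellybeans per flavour (7 flavours run out sooner): 2 + 5 + 4 + 7 + 6 + 6 + 5 + 5 + 7 = 47 jellybeans and still no flavour has 8.
By pigeonhole, one more jellybean lands in a flavour already at 7, so 48 draws are enough and 47 are not.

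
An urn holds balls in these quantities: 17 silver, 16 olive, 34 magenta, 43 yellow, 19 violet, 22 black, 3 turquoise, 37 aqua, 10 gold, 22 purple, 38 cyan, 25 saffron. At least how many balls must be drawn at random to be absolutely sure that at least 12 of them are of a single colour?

124

An adversary could hand out at most 11 balls per colour (turquoise, gold run out sooner): 11 + 11 + 11 + 11 + 11 + 11 + 3 + 11 + 10 + 11 + 11 + 11 = 123 balls and still no colour has 12.
By the pigeonhole principle, one more ball lands in a colour already at 11, so 124 draws are enough and 123 are not.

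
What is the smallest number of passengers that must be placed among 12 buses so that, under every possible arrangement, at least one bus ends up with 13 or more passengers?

With 144 passengers one could put exactly 12 in each of the 12 buses, and no bus would reach 13.
By pigeonhole, one more passenger must land in a bus that already has 12, giving it 13.
So 12 × 12 + 1 = 145 passengers are required.

145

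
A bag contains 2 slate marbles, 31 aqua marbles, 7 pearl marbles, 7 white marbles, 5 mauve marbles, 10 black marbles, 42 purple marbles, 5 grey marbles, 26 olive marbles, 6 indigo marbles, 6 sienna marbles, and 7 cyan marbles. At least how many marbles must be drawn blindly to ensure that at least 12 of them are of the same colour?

The 12 colours are the holes; the marbles drawn are the pigeons.
To avoid 12 of any one colour, the worst case takes at most 11 of each colour, or every marble of a colour that has fewer than 11.
That gives 2 + 11 + 7 + 7 + 5 + 10 + 11 + 5 + 11 + 6 + 6 + 7 = 88 marbles with no colour reaching 12.
The next marble forces some colour to 12, so 88 + 1 = 89.

89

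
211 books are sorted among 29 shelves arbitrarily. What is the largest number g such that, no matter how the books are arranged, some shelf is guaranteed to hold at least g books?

8

By pigeonhole, the 29 shelves are the holes and the 211 books are the pigeons.
If every shelf held at most 7 books, the total would be at most 29 × 7 = 203, which is less than 211.
So some shelf holds at least ⌈211/29⌉ = 8 books.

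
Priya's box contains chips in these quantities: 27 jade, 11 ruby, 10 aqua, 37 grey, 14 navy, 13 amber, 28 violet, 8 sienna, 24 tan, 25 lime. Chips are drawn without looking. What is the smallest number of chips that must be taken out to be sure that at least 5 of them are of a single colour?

41

An adversary could hand out at most 4 chips per colour: 4 + 4 + 4 + 4 + 4 + 4 + 4 + 4 + 4 + 4 = 40 chips and still no colour has 5.
By pigeonhole, one more chip lands in a colour already at 4, so 41 draws are enough and 40 are not.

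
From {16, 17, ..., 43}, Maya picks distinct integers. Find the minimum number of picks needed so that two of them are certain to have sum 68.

20

A set avoiding the sum 68 can contain at most one of each pair {x, 68−x}, plus the 10 elements whose complement lies outside the range or equal to its own complement.
The integers 16, …, 34 (19 of them) are such a set: any two sum to at least 16+17 = 33 and at most 33+34 = 67 < 68.
By pigeonhole, any 20th integer completes one of the 9 pairs, so 20 choices force a sum of 68.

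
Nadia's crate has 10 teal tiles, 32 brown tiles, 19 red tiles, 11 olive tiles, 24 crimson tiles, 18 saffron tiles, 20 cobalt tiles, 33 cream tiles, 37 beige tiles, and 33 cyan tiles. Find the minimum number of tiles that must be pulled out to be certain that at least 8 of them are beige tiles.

In the worst case for collecting beige tiles, every non-beige tile comes out first.
There are 10 + 32 + 19 + 11 + 24 + 18 + 20 + 33 + 33 = 200 non-beige tiles altogether.
After those, each further tile must be beige, so 200 + 8 = 208 draws guarantee 8 beige tiles.

208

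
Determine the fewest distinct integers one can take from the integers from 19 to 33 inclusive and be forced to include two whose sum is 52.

A set avoiding the sum 52 can contain at most one of each pair {x, 52−x}, plus the 1 element equal to its own complement.
The integers 26, …, 33 (8 of them) are such a set: any two sum to at least 26+27 = 53 > 52.
Any 9th integer completes one of the 7 pairs, so 9 choices force a sum of 52.

9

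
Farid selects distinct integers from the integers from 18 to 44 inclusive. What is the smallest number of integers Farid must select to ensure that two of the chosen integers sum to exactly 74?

21

Two chosen integers sum to 74 exactly when both halves of some pair {x, 74−x} with 30 ≤ x ≤ 74−x ≤ 44 are chosen — 7 such pairs.
The remaining 13 elements (those with no distinct partner in range) can never complete a 74-sum, so the worst case takes all of them and one from each pair: 13 + 7 = 20.
Pigeonhole: the 21st integer has to be the second member of some pair, so 20 + 1 = 21.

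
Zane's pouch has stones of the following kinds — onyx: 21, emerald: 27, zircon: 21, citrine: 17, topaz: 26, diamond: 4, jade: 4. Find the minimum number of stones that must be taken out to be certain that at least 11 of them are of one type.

Put each drawn stone into a box by type. The largest draw with every box below 11 takes min(count, 10) from each type; types with fewer than 10 contribute all they have.
Σ min(cᵢ, 10) = 10 + 10 + 10 + 10 + 10 + 4 + 4 = 58.
Draw number 58 + 1 = 59 must push one box to 11.

59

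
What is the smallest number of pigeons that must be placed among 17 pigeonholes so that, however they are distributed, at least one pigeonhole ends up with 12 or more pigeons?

With 187 pigeons one could put exactly 11 in each of the 17 pigeonholes, and no pigeonhole would reach 12.
Pigeonhole: one more pigeon must land in a pigeonhole that already has 11, giving it 12.
So 17 × 11 + 1 = 188 pigeons are required.

188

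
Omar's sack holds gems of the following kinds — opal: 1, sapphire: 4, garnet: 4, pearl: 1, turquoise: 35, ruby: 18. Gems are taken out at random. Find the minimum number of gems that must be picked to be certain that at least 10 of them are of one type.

29

By the pigeonhole principle, put each drawn gem into a box by type. The largest draw with every box below 10 takes min(count, 9) from each type; types with fewer than 9 contribute all they have.
Σ min(cᵢ, 9) = 1 + 4 + 4 + 1 + 9 + 9 = 28.
Draw number 28 + 1 = 29 must push one box to 10.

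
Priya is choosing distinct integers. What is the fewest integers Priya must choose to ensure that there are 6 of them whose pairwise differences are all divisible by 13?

66

Integers whose pairwise differences are multiples of 13 are exactly those sharing a remainder mod 13. Pigeonhole: the 13 residue classes mod 13 are the pigeonholes.
With 65 integers one could put 5 in each residue class and have no class reach 6.
The 66th integer pushes some class to 6, so 13·5 + 1 = 66.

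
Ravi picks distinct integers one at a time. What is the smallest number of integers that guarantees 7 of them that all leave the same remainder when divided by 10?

The 10 residue classes mod 10 are the pigeonholes.
With 60 integers one could put 6 in each residue class and have no class reach 7.
The 61st integer pushes some class to 7, so 10·6 + 1 = 61.

61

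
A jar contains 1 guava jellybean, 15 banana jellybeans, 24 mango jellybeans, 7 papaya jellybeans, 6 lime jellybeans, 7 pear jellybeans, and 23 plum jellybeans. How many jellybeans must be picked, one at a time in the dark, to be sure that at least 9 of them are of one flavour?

Put each drawn jellybean into a box by flavour. The largest draw with every box below 9 takes min(count, 8) from each flavour; flavours with fewer than 8 contribute all they have.
Σ min(cᵢ, 8) = 1 + 8 + 8 + 7 + 6 + 7 + 8 = 45.
Draw number 45 + 1 = 46 must push one box to 9.

46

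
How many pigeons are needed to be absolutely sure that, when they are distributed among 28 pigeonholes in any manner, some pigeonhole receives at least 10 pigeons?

253

With 252 pigeons one could put exactly 9 in each of the 28 pigeonholes, and no pigeonhole would reach 10.
One more pigeon must land in a pigeonhole that already has 9, giving it 10.
So 28 × 9 + 1 = 253 pigeons are required.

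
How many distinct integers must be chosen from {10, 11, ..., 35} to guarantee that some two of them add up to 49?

16

A set avoiding the sum 49 can contain at most one of each pair {x, 49−x}, plus the 4 elements whose complement lies outside the range.
The integers 10, …, 24 (15 of them) are such a set: any two sum to at least 10+11 = 21 and at most 23+24 = 47 < 49.
Any 16th integer completes one of the 11 pairs, so 16 choices force a sum of 49.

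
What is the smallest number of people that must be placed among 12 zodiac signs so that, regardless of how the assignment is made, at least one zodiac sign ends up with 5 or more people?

With 48 people one could put exactly 4 in each of the 12 zodiac signs, and no zodiac sign would reach 5.
By pigeonhole, one more person must land in a zodiac sign that already has 4, giving it 5.
So 12 × 4 + 1 = 49 people are required.

49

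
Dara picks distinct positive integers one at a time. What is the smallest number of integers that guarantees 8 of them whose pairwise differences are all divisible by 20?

Integers whose pairwise differences are multiples of 20 are exactly those sharing a remainder mod 20. By pigeonhole, the 20 residue classes mod 20 are the pigeonholes.
With 140 integers one could put 7 in each residue class and have no class reach 8.
The 141st integer pushes some class to 8, so 20·7 + 1 = 141.

141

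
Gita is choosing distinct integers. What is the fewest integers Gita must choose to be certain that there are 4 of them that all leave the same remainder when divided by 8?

25

The 8 residue classes mod 8 are the pigeonholes.
With 24 integers one could put 3 in each residue class and have no class reach 4.
The 25th integer pushes some class to 4, so 8·3 + 1 = 25.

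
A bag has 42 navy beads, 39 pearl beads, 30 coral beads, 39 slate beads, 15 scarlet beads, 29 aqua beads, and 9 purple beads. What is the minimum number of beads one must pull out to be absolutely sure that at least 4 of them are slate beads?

In the worst case for collecting slate beads, every non-slate bead comes out first.
There are 42 + 39 + 30 + 15 + 29 + 9 = 164 non-slate beads altogether.
After those, each further bead must be slate, so 164 + 4 = 168 draws guarantee 4 slate beads.

168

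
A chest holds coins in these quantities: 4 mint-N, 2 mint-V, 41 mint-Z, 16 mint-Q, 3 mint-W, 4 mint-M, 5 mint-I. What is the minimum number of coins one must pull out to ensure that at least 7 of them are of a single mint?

31

An adversary could hand out at most 6 coins per mint (5 mints run out sooner): 4 + 2 + 6 + 6 + 3 + 4 + 5 = 30 coins and still no mint has 7.
One more coin lands in a mint already at 6, so 31 draws are enough and 30 are not.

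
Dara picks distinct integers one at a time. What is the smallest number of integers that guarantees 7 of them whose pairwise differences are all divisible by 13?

79

Integers whose pairwise differences are multiples of 13 are exactly those sharing a remainder mod 13. The 13 residue classes mod 13 are the pigeonholes.
With 78 integers one could put 6 in each residue class and have no class reach 7.
The 79th integer pushes some class to 7, so 13·6 + 1 = 79.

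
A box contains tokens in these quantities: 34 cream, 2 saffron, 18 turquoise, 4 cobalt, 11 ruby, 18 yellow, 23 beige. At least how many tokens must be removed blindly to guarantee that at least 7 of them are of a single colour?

37

An adversary could hand out at most 6 tokens per colour (saffron, cobalt run out sooner): 6 + 2 + 6 + 4 + 6 + 6 + 6 = 36 tokens and still no colour has 7.
One more token lands in a colour already at 6, so 37 draws are enough and 36 are not.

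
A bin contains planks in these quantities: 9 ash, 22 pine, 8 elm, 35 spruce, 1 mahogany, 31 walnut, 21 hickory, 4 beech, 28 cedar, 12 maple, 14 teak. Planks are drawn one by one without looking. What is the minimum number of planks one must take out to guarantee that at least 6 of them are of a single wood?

51

By the pigeonhole principle, put each drawn plank into a box by wood. The largest draw with every box below 6 takes min(count, 5) from each wood; woods with fewer than 5 contribute all they have.
Σ min(cᵢ, 5) = 5 + 5 + 5 + 5 + 1 + 5 + 5 + 4 + 5 + 5 + 5 = 50.
Draw number 50 + 1 = 51 must push one box to 6.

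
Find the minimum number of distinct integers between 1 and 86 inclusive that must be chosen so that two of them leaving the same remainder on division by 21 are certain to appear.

22

By pigeonhole, the 21 residue classes mod 21 are the pigeonholes.
With 21 integers one could put 1 in each residue class and have no class reach 2.
The 22nd integer pushes some class to 2, so 21·1 + 1 = 22.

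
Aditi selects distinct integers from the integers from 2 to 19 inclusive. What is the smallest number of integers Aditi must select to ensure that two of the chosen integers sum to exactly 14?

Two chosen integers sum to 14 exactly when both halves of some pair {x, 14−x} with 2 ≤ x ≤ 14−x ≤ 12 are chosen — 5 such pairs.
The remaining 8 elements (those with no distinct partner in range) can never complete a 14-sum, so the worst case takes all of them and one from each pair: 8 + 5 = 13.
The 14th integer has to be the second member of some pair, so 13 + 1 = 14.

14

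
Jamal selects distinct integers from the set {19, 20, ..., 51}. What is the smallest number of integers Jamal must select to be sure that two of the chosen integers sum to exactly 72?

19

Group the elements by complementary pair {x, 72−x}: {21,51}, {22,50}, {23,49}, …, giving 15 two-element pairs; the single value 36 (it cannot pair with itself since the integers are distinct); and 2 integers whose partner 72−x falls outside [19,51].
By pigeonhole, treating each of those 18 groups as a pigeonhole, one can pick one integer per group — 18 integers — with no two summing to 72.
The 19th integer lands in an occupied pair, forcing a sum of 72.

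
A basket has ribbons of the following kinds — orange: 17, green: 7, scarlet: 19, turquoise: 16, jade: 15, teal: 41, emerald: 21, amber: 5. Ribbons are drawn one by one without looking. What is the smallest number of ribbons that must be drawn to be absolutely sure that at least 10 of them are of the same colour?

67

By the pigeonhole principle, put each drawn ribbon into a box by colour. The largest draw with every box below 10 takes min(count, 9) from each colour; colours with fewer than 9 contribute all they have.
Σ min(cᵢ, 9) = 9 + 7 + 9 + 9 + 9 + 9 + 9 + 5 = 66.
Draw number 66 + 1 = 67 must push one box to 10.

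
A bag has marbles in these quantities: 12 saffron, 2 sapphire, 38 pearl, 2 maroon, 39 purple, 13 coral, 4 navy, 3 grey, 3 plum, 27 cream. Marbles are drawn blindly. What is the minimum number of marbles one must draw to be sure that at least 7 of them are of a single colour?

Put each drawn marble into a box by colour. The largest draw with every box below 7 takes min(count, 6) from each colour; colours with fewer than 6 contribute all they have.
Σ min(cᵢ, 6) = 6 + 2 + 6 + 2 + 6 + 6 + 4 + 3 + 3 + 6 = 44.
Draw number 44 + 1 = 45 must push one box to 7.

45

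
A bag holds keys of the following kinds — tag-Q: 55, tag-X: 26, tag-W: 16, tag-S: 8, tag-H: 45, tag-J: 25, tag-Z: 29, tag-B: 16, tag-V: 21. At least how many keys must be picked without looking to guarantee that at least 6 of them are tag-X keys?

In the worst case for collecting tag-X keys, every non-tag-X key comes out first.
There are 55 + 16 + 8 + 45 + 25 + 29 + 16 + 21 = 215 non-tag-X keys altogether.
After those, each further key must be tag-X, so 215 + 6 = 221 draws guarantee 6 tag-X keys.

221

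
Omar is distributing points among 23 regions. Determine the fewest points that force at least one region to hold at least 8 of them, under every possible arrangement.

162

With 161 points one could put exactly 7 in each of the 23 regions, and no region would reach 8.
One more point must land in a region that already has 7, giving it 8.
So 23 × 7 + 1 = 162 points are required.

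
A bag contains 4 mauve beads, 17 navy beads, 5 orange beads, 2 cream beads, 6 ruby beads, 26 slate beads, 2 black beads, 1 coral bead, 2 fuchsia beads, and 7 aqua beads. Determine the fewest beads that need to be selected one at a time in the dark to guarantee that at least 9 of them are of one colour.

By pigeonhole, put each drawn bead into a box by colour. The largest draw with every box below 9 takes min(count, 8) from each colour; colours with fewer than 8 contribute all they have.
Σ min(cᵢ, 8) = 4 + 8 + 5 + 2 + 6 + 8 + 2 + 1 + 2 + 7 = 45.
Draw number 45 + 1 = 46 must push one box to 9.

46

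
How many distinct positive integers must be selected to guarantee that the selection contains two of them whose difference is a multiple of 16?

Integers whose pairwise differences are multiples of 16 are exactly those sharing a remainder mod 16. By the pigeonhole principle, the 16 residue classes mod 16 are the pigeonholes.
With 16 integers one could put 1 in each residue class and have no class reach 2.
The 17th integer pushes some class to 2, so 16·1 + 1 = 17.

17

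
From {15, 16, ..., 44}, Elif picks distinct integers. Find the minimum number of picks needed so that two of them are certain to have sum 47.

22

Two chosen integers sum to 47 exactly when both halves of some pair {x, 47−x} with 15 ≤ x ≤ 47−x ≤ 32 are chosen — 9 such pairs.
The remaining 12 elements (those with no distinct partner in range) can never complete a 47-sum, so the worst case takes all of them and one from each pair: 12 + 9 = 21.
The 22nd integer has to be the second member of some pair, so 21 + 1 = 22.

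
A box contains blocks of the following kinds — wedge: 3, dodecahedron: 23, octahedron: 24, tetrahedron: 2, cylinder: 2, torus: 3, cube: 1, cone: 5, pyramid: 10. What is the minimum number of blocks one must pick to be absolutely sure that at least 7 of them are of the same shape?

The 9 shapes are the holes; the blocks drawn are the pigeons.
To avoid 7 of any one shape, the worst case takes at most 6 of each shape, or every block of a shape that has fewer than 6.
That gives 3 + 6 + 6 + 2 + 2 + 3 + 1 + 5 + 6 = 34 blocks with no shape reaching 7.
The next block forces some shape to 7, so 34 + 1 = 35.

35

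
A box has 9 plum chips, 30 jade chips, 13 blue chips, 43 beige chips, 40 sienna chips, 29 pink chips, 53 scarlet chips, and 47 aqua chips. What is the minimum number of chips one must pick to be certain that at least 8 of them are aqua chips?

225

In the worst case for collecting aqua chips, every non-aqua chip comes out first.
There are 9 + 30 + 13 + 43 + 40 + 29 + 53 = 217 non-aqua chips altogether.
After those, each further chip must be aqua, so 217 + 8 = 225 draws guarantee 8 aqua chips.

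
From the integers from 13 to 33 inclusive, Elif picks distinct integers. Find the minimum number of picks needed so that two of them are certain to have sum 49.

Group the elements by complementary pair {x, 49−x}: {16,33}, {17,32}, {18,31}, …, giving 9 two-element pairs and 3 integers whose partner 49−x falls outside [13,33].
By pigeonhole, treating each of those 12 groups as a pigeonhole, one can pick one integer per group — 12 integers — with no two summing to 49.
The 13th integer lands in an occupied pair, forcing a sum of 49.

13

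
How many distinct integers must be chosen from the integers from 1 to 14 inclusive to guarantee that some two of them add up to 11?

10

Group the elements by complementary pair {x, 11−x}: {1,10}, {2,9}, {3,8}, …, giving 5 two-element pairs and 4 integers whose partner 11−x falls outside [1,14].
Pigeonhole: treating each of those 9 groups as a pigeonhole, one can pick one integer per group — 9 integers — with no two summing to 11.
The 10th integer lands in an occupied pair, forcing a sum of 11.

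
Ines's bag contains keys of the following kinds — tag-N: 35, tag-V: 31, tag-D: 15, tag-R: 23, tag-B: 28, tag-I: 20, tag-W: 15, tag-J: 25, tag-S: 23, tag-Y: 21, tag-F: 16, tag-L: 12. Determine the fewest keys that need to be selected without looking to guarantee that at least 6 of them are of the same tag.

Pigeonhole: put each drawn key into a box by tag. The largest draw with every box below 6 takes min(count, 5) from each tag.
Σ min(cᵢ, 5) = 5 + 5 + 5 + 5 + 5 + 5 + 5 + 5 + 5 + 5 + 5 + 5 = 60.
Draw number 60 + 1 = 61 must push one box to 6.

61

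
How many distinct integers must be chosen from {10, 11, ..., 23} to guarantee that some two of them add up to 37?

10

A set avoiding the sum 37 can contain at most one of each pair {x, 37−x}, plus the 4 elements whose complement lies outside the range.
The integers 10, …, 18 (9 of them) are such a set: any two sum to at least 10+11 = 21 and at most 17+18 = 35 < 37.
Pigeonhole: any 10th integer completes one of the 5 pairs, so 10 choices force a sum of 37.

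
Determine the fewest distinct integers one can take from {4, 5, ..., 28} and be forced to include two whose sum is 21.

Group the elements by complementary pair {x, 21−x}: {4,17}, {5,16}, {6,15}, …, giving 7 two-element pairs and 11 integers whose partner 21−x falls outside [4,28].
By the pigeonhole principle, treating each of those 18 groups as a pigeonhole, one can pick one integer per group — 18 integers — with no two summing to 21.
The 19th integer lands in an occupied pair, forcing a sum of 21.

19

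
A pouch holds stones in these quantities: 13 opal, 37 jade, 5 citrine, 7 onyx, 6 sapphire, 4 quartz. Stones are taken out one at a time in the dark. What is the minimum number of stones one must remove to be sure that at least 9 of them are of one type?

Pigeonhole: the 6 types are the holes; the stones drawn are the pigeons.
To avoid 9 of any one type, the worst case takes at most 8 of each type, or every stone of a type that has fewer than 8.
That gives 8 + 8 + 5 + 7 + 6 + 4 = 38 stones with no type reaching 9.
The next stone forces some type to 9, so 38 + 1 = 39.

39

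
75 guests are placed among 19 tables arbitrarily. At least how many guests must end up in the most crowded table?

4

By pigeonhole, the 19 tables are the holes and the 75 guests are the pigeons.
If every table held at most 3 guests, the total would be at most 19 × 3 = 57, which is less than 75.
So some table holds at least ⌈75/19⌉ = 4 guests.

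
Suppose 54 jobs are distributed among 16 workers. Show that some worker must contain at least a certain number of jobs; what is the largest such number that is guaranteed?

Pigeonhole: the 16 workers are the holes and the 54 jobs are the pigeons.
If every worker held at most 3 jobs, the total would be at most 16 × 3 = 48, which is less than 54.
So some worker holds at least ⌈54/16⌉ = 4 jobs.

4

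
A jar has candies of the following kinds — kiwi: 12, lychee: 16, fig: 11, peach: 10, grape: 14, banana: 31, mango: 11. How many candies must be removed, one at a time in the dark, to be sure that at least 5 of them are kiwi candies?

98

In the worst case for collecting kiwi candies, every non-kiwi candy comes out first.
There are 16 + 11 + 10 + 14 + 31 + 11 = 93 non-kiwi candies altogether.
After those, each further candy must be kiwi, so 93 + 5 = 98 draws guarantee 5 kiwi candies.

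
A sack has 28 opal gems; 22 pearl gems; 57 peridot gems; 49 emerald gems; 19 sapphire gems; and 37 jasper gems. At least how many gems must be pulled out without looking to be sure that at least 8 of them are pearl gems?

198

In the worst case for collecting pearl gems, every non-pearl gem comes out first.
There are 28 + 57 + 49 + 19 + 37 = 190 non-pearl gems altogether.
After those, each further gem must be pearl, so 190 + 8 = 198 draws guarantee 8 pearl gems.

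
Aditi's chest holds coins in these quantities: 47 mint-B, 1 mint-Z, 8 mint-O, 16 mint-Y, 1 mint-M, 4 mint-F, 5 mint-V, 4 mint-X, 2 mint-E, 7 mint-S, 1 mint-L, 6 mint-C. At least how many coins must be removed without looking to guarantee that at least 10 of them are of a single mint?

An adversary could hand out at most 9 coins per mint (10 mints run out sooner): 9 + 1 + 8 + 9 + 1 + 4 + 5 + 4 + 2 + 7 + 1 + 6 = 57 coins and still no mint has 10.
By the pigeonhole principle, one more coin lands in a mint already at 9, so 58 draws are enough and 57 are not.

58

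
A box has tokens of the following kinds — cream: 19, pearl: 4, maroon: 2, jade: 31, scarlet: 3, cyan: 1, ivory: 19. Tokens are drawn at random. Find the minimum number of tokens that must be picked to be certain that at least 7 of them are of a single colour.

29

An adversary could hand out at most 6 tokens per colour (4 colours run out sooner): 6 + 4 + 2 + 6 + 3 + 1 + 6 = 28 tokens and still no colour has 7.
One more token lands in a colour already at 6, so 29 draws are enough and 28 are not.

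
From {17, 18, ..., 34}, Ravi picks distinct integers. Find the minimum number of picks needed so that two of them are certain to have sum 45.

13

A set avoiding the sum 45 can contain at most one of each pair {x, 45−x}, plus the 6 elements whose complement lies outside the range.
The integers 23, …, 34 (12 of them) are such a set: any two sum to at least 23+24 = 47 > 45.
By pigeonhole, any 13th integer completes one of the 6 pairs, so 13 choices force a sum of 45.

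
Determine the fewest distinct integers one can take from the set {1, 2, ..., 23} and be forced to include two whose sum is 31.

A set avoiding the sum 31 can contain at most one of each pair {x, 31−x}, plus the 7 elements whose complement lies outside the range.
The integers 1, …, 15 (15 of them) are such a set: any two sum to at least 1+2 = 3 and at most 14+15 = 29 < 31.
Any 16th integer completes one of the 8 pairs, so 16 choices force a sum of 31.

16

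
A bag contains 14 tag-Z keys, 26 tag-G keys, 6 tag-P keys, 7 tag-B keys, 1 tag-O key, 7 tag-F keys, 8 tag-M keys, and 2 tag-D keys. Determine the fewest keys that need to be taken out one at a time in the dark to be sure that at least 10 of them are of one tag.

An adversary could hand out at most 9 keys per tag (6 tags run out sooner): 9 + 9 + 6 + 7 + 1 + 7 + 8 + 2 = 49 keys and still no tag has 10.
One more key lands in a tag already at 9, so 50 draws are enough and 49 are not.

50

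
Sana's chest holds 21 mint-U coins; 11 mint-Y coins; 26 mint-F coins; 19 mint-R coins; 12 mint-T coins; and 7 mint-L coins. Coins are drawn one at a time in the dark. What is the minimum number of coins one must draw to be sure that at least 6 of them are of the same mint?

31

By the pigeonhole principle, put each drawn coin into a box by mint. The largest draw with every box below 6 takes min(count, 5) from each mint.
Σ min(cᵢ, 5) = 5 + 5 + 5 + 5 + 5 + 5 = 30.
Draw number 30 + 1 = 31 must push one box to 6.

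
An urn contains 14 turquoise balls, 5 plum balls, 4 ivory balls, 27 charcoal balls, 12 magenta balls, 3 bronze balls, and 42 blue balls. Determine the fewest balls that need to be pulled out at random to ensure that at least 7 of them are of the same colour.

An adversary could hand out at most 6 balls per colour (plum, ivory, bronze run out sooner): 6 + 5 + 4 + 6 + 6 + 3 + 6 = 36 balls and still no colour has 7.
One more ball lands in a colour already at 6, so 37 draws are enough and 36 are not.

37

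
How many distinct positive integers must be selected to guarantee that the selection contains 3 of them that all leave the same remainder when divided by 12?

The 12 residue classes mod 12 are the pigeonholes.
With 24 integers one could put 2 in each residue class and have no class reach 3.
The 25th integer pushes some class to 3, so 12·2 + 1 = 25.

25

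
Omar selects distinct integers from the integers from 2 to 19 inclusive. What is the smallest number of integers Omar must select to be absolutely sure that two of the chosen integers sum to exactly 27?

A set avoiding the sum 27 can contain at most one of each pair {x, 27−x}, plus the 6 elements whose complement lies outside the range.
The integers 2, …, 13 (12 of them) are such a set: any two sum to at least 2+3 = 5 and at most 12+13 = 25 < 27.
By the pigeonhole principle, any 13th integer completes one of the 6 pairs, so 13 choices force a sum of 27.

13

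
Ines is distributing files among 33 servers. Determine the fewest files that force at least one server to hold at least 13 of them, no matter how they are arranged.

With 396 files one could put exactly 12 in each of the 33 servers, and no server would reach 13.
By pigeonhole, one more file must land in a server that already has 12, giving it 13.
So 33 × 12 + 1 = 397 files are required.

397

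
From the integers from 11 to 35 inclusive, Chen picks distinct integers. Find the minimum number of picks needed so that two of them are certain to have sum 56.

19

Group the elements by complementary pair {x, 56−x}: {21,35}, {22,34}, {23,33}, …, giving 7 two-element pairs; the single value 28 (it cannot pair with itself since the integers are distinct); and 10 integers whose partner 56−x falls outside [11,35].
By pigeonhole, treating each of those 18 groups as a pigeonhole, one can pick one integer per group — 18 integers — with no two summing to 56.
The 19th integer lands in an occupied pair, forcing a sum of 56.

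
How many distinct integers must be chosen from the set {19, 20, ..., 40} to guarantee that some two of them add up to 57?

13

Group the elements by complementary pair {x, 57−x}: {19,38}, {20,37}, {21,36}, …, giving 10 two-element pairs and 2 integers whose partner 57−x falls outside [19,40].
Treating each of those 12 groups as a pigeonhole, one can pick one integer per group — 12 integers — with no two summing to 57.
The 13th integer lands in an occupied pair, forcing a sum of 57.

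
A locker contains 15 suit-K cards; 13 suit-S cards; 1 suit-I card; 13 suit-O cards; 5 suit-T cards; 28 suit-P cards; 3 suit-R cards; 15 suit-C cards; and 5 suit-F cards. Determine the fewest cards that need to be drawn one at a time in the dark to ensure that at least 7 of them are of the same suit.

45

The 9 suits are the holes; the cards drawn are the pigeons.
To avoid 7 of any one suit, the worst case takes at most 6 of each suit, or every card of a suit that has fewer than 6.
That gives 6 + 6 + 1 + 6 + 5 + 6 + 3 + 6 + 5 = 44 cards with no suit reaching 7.
The next card forces some suit to 7, so 44 + 1 = 45.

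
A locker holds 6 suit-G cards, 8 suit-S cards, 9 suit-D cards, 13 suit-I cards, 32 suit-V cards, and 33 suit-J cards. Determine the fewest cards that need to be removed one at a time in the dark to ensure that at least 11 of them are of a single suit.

Put each drawn card into a box by suit. The largest draw with every box below 11 takes min(count, 10) from each suit; suits with fewer than 10 contribute all they have.
Σ min(cᵢ, 10) = 6 + 8 + 9 + 10 + 10 + 10 = 53.
Draw number 53 + 1 = 54 must push one box to 11.

54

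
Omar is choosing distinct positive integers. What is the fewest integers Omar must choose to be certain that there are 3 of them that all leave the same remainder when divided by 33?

67

The 33 residue classes mod 33 are the pigeonholes.
With 66 integers one could put 2 in each residue class and have no class reach 3.
The 67th integer pushes some class to 3, so 33·2 + 1 = 67.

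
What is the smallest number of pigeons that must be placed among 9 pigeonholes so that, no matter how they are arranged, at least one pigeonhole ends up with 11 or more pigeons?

With 90 pigeons one could put exactly 10 in each of the 9 pigeonholes, and no pigeonhole would reach 11.
One more pigeon must land in a pigeonhole that already has 10, giving it 11.
So 9 × 10 + 1 = 91 pigeons are required.

91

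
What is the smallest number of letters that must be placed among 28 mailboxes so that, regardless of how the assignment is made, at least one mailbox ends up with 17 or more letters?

449

With 448 letters one could put exactly 16 in each of the 28 mailboxes, and no mailbox would reach 17.
Pigeonhole: one more letter must land in a mailbox that already has 16, giving it 17.
So 28 × 16 + 1 = 449 letters are required.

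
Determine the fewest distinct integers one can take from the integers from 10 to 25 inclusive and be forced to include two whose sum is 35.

Two chosen integers sum to 35 exactly when both halves of some pair {x, 35−x} with 10 ≤ x ≤ 35−x ≤ 25 are chosen — 8 such pairs.
Every element belongs to one of those pairs, so the worst case picks one from each: 8 integers.
The 9th integer has to be the second member of some pair, so 8 + 1 = 9.

9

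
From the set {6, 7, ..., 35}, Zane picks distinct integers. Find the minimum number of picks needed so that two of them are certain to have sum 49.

20

Two chosen integers sum to 49 exactly when both halves of some pair {x, 49−x} with 14 ≤ x ≤ 49−x ≤ 35 are chosen — 11 such pairs.
The remaining 8 elements (those with no distinct partner in range) can never complete a 49-sum, so the worst case takes all of them and one from each pair: 8 + 11 = 19.
The 20th integer has to be the second member of some pair, so 19 + 1 = 20.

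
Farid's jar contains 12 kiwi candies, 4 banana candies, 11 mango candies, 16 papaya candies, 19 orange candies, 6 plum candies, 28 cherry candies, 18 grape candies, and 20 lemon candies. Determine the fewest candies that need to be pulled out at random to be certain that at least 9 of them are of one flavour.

67

Pigeonhole: the 9 flavours are the holes; the candies drawn are the pigeons.
To avoid 9 of any one flavour, the worst case takes at most 8 of each flavour, or every candy of a flavour that has fewer than 8.
That gives 8 + 4 + 8 + 8 + 8 + 6 + 8 + 8 + 8 = 66 candies with no flavour reaching 9.
The next candy forces some flavour to 9, so 66 + 1 = 67.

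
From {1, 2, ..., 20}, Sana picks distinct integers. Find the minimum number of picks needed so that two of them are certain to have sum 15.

14

Group the elements by complementary pair {x, 15−x}: {1,14}, {2,13}, {3,12}, …, giving 7 two-element pairs and 6 integers whose partner 15−x falls outside [1,20].
Treating each of those 13 groups as a pigeonhole, one can pick one integer per group — 13 integers — with no two summing to 15.
The 14th integer lands in an occupied pair, forcing a sum of 15.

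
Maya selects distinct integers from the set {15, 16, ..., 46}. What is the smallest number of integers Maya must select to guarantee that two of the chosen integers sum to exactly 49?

23

A set avoiding the sum 49 can contain at most one of each pair {x, 49−x}, plus the 12 elements whose complement lies outside the range.
The integers 25, …, 46 (22 of them) are such a set: any two sum to at least 25+26 = 51 > 49.
Pigeonhole: any 23rd integer completes one of the 10 pairs, so 23 choices force a sum of 49.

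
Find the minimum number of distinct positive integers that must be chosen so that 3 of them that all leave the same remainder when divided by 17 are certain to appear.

By pigeonhole, the 17 residue classes mod 17 are the pigeonholes.
With 34 integers one could put 2 in each residue class and have no class reach 3.
The 35th integer pushes some class to 3, so 17·2 + 1 = 35.

35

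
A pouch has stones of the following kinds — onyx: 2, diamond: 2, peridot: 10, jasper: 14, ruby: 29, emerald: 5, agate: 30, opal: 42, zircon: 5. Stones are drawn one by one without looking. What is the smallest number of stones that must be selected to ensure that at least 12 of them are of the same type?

An adversary could hand out at most 11 stones per type (5 types run out sooner): 2 + 2 + 10 + 11 + 11 + 5 + 11 + 11 + 5 = 68 stones and still no type has 12.
By the pigeonhole principle, one more stone lands in a type already at 11, so 69 draws are enough and 68 are not.

69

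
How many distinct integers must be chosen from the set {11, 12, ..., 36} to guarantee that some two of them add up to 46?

Group the elements by complementary pair {x, 46−x}: {11,35}, {12,34}, {13,33}, …, giving 12 two-element pairs; the single value 23 (it cannot pair with itself since the integers are distinct); and 1 integer whose partner 46−x falls outside [11,36].
By the pigeonhole principle, treating each of those 14 groups as a pigeonhole, one can pick one integer per group — 14 integers — with no two summing to 46.
The 15th integer lands in an occupied pair, forcing a sum of 46.

15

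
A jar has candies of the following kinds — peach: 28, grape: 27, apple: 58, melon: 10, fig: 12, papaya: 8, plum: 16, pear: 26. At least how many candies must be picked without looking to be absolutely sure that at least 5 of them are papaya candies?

182

In the worst case for collecting papaya candies, every non-papaya candy comes out first.
There are 28 + 27 + 58 + 10 + 12 + 16 + 26 = 177 non-papaya candies altogether.
After those, each further candy must be papaya, so 177 + 5 = 182 draws guarantee 5 papaya candies.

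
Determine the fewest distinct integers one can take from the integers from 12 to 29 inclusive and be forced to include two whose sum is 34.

14

Group the elements by complementary pair {x, 34−x}: {12,22}, {13,21}, {14,20}, …, giving 5 two-element pairs, the single value 17 (it cannot pair with itself since the integers are distinct), and 7 integers whose partner 34−x falls outside [12,29].
By pigeonhole, treating each of those 13 groups as a pigeonhole, one can pick one integer per group — 13 integers — with no two summing to 34.
The 14th integer lands in an occupied pair, forcing a sum of 34.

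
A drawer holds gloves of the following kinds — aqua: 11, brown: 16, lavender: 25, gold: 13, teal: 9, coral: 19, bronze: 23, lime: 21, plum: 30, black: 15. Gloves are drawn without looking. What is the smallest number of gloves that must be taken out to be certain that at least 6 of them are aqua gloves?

In the worst case for collecting aqua gloves, every non-aqua glove comes out first.
There are 16 + 25 + 13 + 9 + 19 + 23 + 21 + 30 + 15 = 171 non-aqua gloves altogether.
After those, each further glove must be aqua, so 171 + 6 = 177 draws guarantee 6 aqua gloves.

177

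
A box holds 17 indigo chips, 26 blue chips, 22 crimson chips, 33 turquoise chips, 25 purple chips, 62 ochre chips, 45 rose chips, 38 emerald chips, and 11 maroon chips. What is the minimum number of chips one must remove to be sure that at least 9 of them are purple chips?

263

In the worst case for collecting purple chips, every non-purple chip comes out first.
There are 17 + 26 + 22 + 33 + 62 + 45 + 38 + 11 = 254 non-purple chips altogether.
After those, each further chip must be purple, so 254 + 9 = 263 draws guarantee 9 purple chips.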